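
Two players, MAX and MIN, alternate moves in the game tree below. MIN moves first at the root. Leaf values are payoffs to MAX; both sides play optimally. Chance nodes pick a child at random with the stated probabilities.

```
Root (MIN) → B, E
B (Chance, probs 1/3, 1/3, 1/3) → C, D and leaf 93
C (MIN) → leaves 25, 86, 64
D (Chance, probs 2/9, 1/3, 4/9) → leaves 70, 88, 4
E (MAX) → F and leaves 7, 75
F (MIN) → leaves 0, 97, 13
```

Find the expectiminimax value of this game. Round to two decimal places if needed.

54.89

C (MIN): min(25, 86, 64) = 25
D (Chance): 2/9·70 + 1/3·88 + 4/9·4 = 46.67
B (Chance): 1/3·25 + 1/3·46.67 + 1/3·93 = 54.89
F (MIN): min(0, 97, 13) = 0
E (MAX): max(0, 7, 75) = 75
Root (MIN): min(54.89, 75) = 54.89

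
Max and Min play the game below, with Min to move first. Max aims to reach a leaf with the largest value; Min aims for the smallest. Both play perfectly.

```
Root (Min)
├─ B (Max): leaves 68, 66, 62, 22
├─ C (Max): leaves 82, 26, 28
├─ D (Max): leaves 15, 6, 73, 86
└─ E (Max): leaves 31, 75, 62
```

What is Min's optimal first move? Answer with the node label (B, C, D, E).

B

B (Max): max(68, 66, 62, 22) = 68
C (Max): max(82, 26, 28) = 82
D (Max): max(15, 6, 73, 86) = 86
E (Max): max(31, 75, 62) = 75
Root (Min): min(68, 82, 86, 75) = 68
Min picks the child with the lowest value: B (value 68).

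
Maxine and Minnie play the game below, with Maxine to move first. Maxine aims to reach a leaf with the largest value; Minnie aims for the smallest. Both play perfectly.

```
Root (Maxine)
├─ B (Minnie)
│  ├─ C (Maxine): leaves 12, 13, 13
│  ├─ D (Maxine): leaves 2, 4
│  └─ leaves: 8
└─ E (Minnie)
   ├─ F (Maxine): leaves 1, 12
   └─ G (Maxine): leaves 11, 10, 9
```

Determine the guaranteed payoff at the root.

11

C (Maxine): max(12, 13, 13) = 13
D (Maxine): max(2, 4) = 4
B (Minnie): min(13, 4, 8) = 4
F (Maxine): max(1, 12) = 12
G (Maxine): max(11, 10, 9) = 11
E (Minnie): min(12, 11) = 11
Root (Maxine): max(4, 11) = 11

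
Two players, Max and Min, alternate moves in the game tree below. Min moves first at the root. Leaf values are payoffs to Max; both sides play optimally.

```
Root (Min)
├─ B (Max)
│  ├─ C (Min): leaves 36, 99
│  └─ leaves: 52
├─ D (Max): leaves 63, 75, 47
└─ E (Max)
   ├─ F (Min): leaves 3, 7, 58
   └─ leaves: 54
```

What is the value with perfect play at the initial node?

C (Min): min(36, 99) = 36
B (Max): max(36, 52) = 52
D (Max): max(63, 75, 47) = 75
F (Min): min(3, 7, 58) = 3
E (Max): max(3, 54) = 54
Root (Min): min(52, 75, 54) = 52

52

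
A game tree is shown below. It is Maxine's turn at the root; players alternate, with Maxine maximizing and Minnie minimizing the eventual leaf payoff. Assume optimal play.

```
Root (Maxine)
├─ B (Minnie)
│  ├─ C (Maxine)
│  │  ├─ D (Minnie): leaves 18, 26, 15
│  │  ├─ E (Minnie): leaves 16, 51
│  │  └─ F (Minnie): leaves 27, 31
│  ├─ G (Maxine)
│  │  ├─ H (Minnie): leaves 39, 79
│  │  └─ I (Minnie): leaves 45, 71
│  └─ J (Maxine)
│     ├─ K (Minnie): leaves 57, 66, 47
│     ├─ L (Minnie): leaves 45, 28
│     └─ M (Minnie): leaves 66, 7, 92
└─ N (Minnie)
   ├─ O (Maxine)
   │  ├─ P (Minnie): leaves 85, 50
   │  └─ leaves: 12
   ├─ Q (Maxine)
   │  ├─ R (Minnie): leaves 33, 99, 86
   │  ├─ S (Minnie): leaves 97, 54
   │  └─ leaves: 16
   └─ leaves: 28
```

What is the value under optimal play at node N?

28

P: min(85, 50) = 50
O: max(50, 12) = 50
R: min(33, 99, 86) = 33
S: min(97, 54) = 54
Q: max(33, 54, 16) = 54
N: min(50, 54, 28) = 28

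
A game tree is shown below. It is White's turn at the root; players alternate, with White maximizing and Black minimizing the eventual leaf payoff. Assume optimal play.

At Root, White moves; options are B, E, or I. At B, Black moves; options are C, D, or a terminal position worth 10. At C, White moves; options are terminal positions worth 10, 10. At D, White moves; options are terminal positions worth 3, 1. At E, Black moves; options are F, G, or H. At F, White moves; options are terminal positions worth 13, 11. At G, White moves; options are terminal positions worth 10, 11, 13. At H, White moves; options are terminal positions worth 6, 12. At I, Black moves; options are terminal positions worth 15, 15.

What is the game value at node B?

3

C: max(10, 10) = 10
D: max(3, 1) = 3
B: min(10, 3, 10) = 3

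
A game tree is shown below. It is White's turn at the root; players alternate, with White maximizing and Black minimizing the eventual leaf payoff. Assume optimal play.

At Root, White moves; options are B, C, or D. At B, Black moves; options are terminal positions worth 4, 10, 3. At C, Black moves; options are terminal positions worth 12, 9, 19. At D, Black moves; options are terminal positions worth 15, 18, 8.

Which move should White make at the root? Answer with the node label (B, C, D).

C

B (Black): min(4, 10, 3) = 3
C (Black): min(12, 9, 19) = 9
D (Black): min(15, 18, 8) = 8
Root (White): max(3, 9, 8) = 9
White picks the child with the highest value: C (value 9).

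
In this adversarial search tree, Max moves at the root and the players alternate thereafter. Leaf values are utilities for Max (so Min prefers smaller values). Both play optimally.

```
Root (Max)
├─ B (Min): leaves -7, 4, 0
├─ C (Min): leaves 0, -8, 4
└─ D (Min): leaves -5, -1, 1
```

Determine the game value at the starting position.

-5

B (Min): min(-7, 4, 0) = -7
C (Min): min(0, -8, 4) = -8
D (Min): min(-5, -1, 1) = -5
Root (Max): max(-7, -8, -5) = -5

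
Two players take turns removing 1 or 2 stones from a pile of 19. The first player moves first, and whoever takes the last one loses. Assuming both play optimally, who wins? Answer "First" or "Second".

Mark each pile size as W (mover wins) or L (mover loses):
i:   0  1  2  3  4  5  6  7  8  9 10 11 12 13 14 15 16 17 18 19
     W  L  W  W  L  W  W  L  W  W  L  W  W  L  W  W  L  W  W  L
Position 19 is L, so the second player wins.

Second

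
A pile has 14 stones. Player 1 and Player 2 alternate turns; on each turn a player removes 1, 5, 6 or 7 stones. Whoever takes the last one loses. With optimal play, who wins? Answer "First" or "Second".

First

Mark each pile size as W (mover wins) or L (mover loses):
i:   0  1  2  3  4  5  6  7  8  9 10 11 12 13 14
     W  L  W  L  W  L  W  W  W  W  W  W  W  L  W
Position 14 is W, so the first player wins.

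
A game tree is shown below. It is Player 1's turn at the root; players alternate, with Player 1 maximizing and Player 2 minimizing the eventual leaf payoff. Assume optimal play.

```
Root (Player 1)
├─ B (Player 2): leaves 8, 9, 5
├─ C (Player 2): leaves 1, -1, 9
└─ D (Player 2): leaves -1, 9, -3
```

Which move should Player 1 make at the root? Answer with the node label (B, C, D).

B

B (Player 2): min(8, 9, 5) = 5
C (Player 2): min(1, -1, 9) = -1
D (Player 2): min(-1, 9, -3) = -3
Root (Player 1): max(5, -1, -3) = 5
Player 1 picks the child with the highest value: B (value 5).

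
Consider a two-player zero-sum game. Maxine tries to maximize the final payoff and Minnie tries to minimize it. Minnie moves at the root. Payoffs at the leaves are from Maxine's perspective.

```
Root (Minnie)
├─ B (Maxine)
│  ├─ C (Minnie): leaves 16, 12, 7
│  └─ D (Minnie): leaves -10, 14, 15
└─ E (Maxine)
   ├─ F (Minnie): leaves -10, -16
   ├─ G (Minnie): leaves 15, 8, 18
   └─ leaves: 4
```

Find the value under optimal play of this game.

7

C (Minnie): min(16, 12, 7) = 7
D (Minnie): min(-10, 14, 15) = -10
B (Maxine): max(7, -10) = 7
F (Minnie): min(-10, -16) = -16
G (Minnie): min(15, 8, 18) = 8
E (Maxine): max(-16, 8, 4) = 8
Root (Minnie): min(7, 8) = 7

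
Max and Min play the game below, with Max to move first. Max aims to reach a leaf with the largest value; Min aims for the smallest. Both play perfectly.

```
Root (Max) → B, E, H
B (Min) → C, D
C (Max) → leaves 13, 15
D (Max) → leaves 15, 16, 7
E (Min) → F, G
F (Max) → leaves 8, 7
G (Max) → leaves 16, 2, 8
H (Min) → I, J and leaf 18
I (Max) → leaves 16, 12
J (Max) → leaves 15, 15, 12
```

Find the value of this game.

C (Max): max(13, 15) = 15
D (Max): max(15, 16, 7) = 16
B (Min): min(15, 16) = 15
F (Max): max(8, 7) = 8
G (Max): max(16, 2, 8) = 16
E (Min): min(8, 16) = 8
I (Max): max(16, 12) = 16
J (Max): max(15, 15, 12) = 15
H (Min): min(16, 15, 18) = 15
Root (Max): max(15, 8, 15) = 15

15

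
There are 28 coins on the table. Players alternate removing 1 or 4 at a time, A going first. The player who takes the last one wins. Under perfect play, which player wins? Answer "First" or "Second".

i:   0  1  2  3  4  5  6  7  8  9 10 11 12 13 14 15 16 17 18 19 20 21 22 23 24 25 26 27 28
     L  W  L  W  W  L  W  L  W  W  L  W  L  W  W  L  W  L  W  W  L  W  L  W  W  L  W  L  W
Position 28 is W, so the first player wins.

First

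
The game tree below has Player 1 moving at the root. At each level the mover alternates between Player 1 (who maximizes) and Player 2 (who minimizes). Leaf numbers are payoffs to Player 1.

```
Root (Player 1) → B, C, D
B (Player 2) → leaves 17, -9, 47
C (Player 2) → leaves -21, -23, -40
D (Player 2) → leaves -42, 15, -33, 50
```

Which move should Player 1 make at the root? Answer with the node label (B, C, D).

B (Player 2): min(17, -9, 47) = -9
C (Player 2): min(-21, -23, -40) = -40
D (Player 2): min(-42, 15, -33, 50) = -42
Root (Player 1): max(-9, -40, -42) = -9
Player 1 picks the child with the highest value: B (value -9).

B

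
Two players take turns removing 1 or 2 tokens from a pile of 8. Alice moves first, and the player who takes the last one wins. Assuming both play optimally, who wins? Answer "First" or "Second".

Mark each pile size as W (mover wins) or L (mover loses):
i:   0  1  2  3  4  5  6  7  8
     L  W  W  L  W  W  L  W  W
Position 8 is W, so the first player wins.

First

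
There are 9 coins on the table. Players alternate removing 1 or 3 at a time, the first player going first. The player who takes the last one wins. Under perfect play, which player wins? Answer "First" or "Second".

First

i:   0  1  2  3  4  5  6  7  8  9
     L  W  L  W  L  W  L  W  L  W
Position 9 is W, so the first player wins.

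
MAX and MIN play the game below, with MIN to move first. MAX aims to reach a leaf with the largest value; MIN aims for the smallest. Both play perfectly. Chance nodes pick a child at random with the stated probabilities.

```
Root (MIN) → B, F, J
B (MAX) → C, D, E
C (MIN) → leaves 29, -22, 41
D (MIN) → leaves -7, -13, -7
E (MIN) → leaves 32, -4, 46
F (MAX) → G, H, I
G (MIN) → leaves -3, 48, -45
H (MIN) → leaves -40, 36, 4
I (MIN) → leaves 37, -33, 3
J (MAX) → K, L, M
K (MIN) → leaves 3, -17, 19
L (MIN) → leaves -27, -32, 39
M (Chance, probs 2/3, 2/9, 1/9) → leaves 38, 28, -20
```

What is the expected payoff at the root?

-33

C (MIN): min(29, -22, 41) = -22
D (MIN): min(-7, -13, -7) = -13
E (MIN): min(32, -4, 46) = -4
B (MAX): max(-22, -13, -4) = -4
G (MIN): min(-3, 48, -45) = -45
H (MIN): min(-40, 36, 4) = -40
I (MIN): min(37, -33, 3) = -33
F (MAX): max(-45, -40, -33) = -33
K (MIN): min(3, -17, 19) = -17
L (MIN): min(-27, -32, 39) = -32
M (Chance): 2/3·38 + 2/9·28 + 1/9·-20 = 29.33
J (MAX): max(-17, -32, 29.33) = 29.33
Root (MIN): min(-4, -33, 29.33) = -33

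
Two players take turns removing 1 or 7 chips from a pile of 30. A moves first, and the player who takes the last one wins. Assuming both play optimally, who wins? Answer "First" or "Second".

W/L table (W = player to move can force a win):
i:   0  1  2  3  4  5  6  7  8  9 10 11 12 13 14 15 16 17 18 19 20 21 22 23 24 25 26 27 28 29 30
     L  W  L  W  L  W  L  W  L  W  L  W  L  W  L  W  L  W  L  W  L  W  L  W  L  W  L  W  L  W  L
Position 30 is L, so the second player wins.

Second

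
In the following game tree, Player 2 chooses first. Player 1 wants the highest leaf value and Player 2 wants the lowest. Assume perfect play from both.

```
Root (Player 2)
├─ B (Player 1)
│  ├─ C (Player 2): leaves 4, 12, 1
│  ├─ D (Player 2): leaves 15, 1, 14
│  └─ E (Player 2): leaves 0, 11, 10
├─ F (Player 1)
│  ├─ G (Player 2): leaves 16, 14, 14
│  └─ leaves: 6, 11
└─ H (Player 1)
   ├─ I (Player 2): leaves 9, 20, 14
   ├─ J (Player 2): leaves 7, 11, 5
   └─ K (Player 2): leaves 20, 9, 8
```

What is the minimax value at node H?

9

I: min(9, 20, 14) = 9
J: min(7, 11, 5) = 5
K: min(20, 9, 8) = 8
H: max(9, 5, 8) = 9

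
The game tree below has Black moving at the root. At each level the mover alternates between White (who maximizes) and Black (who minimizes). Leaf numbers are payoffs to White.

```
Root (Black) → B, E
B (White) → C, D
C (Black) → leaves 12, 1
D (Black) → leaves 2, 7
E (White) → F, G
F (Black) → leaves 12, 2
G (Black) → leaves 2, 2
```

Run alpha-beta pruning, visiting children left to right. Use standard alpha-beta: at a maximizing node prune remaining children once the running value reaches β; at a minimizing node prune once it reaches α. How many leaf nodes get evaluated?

C [α=-∞,β=+∞]: v=1
D [α=1,β=+∞]: v=2
B [α=-∞,β=+∞]: v=2
F [α=-∞,β=2]: v=2
E [α=-∞,β=2]: v=2 after child 1 ≥ β → β-cutoff, skip 1
Root [α=-∞,β=+∞]: v=2
Leaves evaluated: 6 of 8.

6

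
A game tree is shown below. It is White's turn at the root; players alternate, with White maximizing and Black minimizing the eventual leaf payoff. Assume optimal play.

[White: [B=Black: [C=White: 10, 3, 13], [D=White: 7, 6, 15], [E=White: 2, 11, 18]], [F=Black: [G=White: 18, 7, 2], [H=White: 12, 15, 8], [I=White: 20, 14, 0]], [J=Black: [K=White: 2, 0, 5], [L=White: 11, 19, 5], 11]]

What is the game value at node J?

5

K: max(2, 0, 5) = 5
L: max(11, 19, 5) = 19
J: min(5, 19, 11) = 5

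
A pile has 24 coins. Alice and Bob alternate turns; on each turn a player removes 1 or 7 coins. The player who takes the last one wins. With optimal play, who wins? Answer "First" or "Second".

Second

W/L table (W = player to move can force a win):
i:   0  1  2  3  4  5  6  7  8  9 10 11 12 13 14 15 16 17 18 19 20 21 22 23 24
     L  W  L  W  L  W  L  W  L  W  L  W  L  W  L  W  L  W  L  W  L  W  L  W  L
Position 24 is L, so the second player wins.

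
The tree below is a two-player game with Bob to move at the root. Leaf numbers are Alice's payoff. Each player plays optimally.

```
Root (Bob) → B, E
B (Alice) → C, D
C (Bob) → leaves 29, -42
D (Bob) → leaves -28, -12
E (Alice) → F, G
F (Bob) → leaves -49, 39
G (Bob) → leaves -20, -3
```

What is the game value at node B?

-28

C: min(29, -42) = -42
D: min(-28, -12) = -28
B: max(-42, -28) = -28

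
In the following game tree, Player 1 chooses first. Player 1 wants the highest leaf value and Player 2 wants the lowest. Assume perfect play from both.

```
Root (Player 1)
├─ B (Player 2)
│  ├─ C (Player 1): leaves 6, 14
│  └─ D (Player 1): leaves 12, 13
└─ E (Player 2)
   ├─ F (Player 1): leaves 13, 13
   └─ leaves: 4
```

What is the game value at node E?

4

F: max(13, 13) = 13
E: min(13, 4) = 4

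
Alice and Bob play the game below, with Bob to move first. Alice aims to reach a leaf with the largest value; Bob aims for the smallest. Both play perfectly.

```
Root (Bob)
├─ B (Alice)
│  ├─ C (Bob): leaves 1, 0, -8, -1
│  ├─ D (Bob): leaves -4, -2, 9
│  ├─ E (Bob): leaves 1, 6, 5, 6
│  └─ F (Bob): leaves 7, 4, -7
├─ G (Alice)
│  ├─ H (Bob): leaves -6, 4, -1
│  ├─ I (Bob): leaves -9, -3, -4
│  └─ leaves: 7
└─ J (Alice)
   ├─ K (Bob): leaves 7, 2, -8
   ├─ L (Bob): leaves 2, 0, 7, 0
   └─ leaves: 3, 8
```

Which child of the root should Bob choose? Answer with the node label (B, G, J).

C (Bob): min(1, 0, -8, -1) = -8
D (Bob): min(-4, -2, 9) = -4
E (Bob): min(1, 6, 5, 6) = 1
F (Bob): min(7, 4, -7) = -7
B (Alice): max(-8, -4, 1, -7) = 1
H (Bob): min(-6, 4, -1) = -6
I (Bob): min(-9, -3, -4) = -9
G (Alice): max(-6, -9, 7) = 7
K (Bob): min(7, 2, -8) = -8
L (Bob): min(2, 0, 7, 0) = 0
J (Alice): max(-8, 0, 3, 8) = 8
Root (Bob): min(1, 7, 8) = 1
Bob picks the child with the lowest value: B (value 1).

B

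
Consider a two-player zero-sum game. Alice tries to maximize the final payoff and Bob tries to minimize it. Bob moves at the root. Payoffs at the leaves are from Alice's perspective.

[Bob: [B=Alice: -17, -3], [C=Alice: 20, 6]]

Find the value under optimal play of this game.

-3

B (Alice): max(-17, -3) = -3
C (Alice): max(20, 6) = 20
Root (Bob): min(-3, 20) = -3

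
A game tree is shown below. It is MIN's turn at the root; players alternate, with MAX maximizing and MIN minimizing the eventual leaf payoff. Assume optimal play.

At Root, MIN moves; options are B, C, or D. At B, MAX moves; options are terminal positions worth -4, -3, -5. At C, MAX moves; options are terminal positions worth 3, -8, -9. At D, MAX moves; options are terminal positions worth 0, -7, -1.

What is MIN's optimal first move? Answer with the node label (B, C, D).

B (MAX): max(-4, -3, -5) = -3
C (MAX): max(3, -8, -9) = 3
D (MAX): max(0, -7, -1) = 0
Root (MIN): min(-3, 3, 0) = -3
MIN picks the child with the lowest value: B (value -3).

B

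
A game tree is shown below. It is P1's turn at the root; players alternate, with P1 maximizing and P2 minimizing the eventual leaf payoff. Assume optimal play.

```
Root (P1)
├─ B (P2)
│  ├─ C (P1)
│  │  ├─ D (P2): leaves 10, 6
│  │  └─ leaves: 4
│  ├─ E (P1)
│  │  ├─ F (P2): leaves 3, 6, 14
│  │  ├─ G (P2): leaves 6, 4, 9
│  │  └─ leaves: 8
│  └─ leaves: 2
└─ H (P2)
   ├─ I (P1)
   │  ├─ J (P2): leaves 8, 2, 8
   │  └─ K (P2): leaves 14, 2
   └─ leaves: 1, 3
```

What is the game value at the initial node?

D (P2): min(10, 6) = 6
C (P1): max(6, 4) = 6
F (P2): min(3, 6, 14) = 3
G (P2): min(6, 4, 9) = 4
E (P1): max(3, 4, 8) = 8
B (P2): min(6, 8, 2) = 2
J (P2): min(8, 2, 8) = 2
K (P2): min(14, 2) = 2
I (P1): max(2, 2) = 2
H (P2): min(2, 1, 3) = 1
Root (P1): max(2, 1) = 2

2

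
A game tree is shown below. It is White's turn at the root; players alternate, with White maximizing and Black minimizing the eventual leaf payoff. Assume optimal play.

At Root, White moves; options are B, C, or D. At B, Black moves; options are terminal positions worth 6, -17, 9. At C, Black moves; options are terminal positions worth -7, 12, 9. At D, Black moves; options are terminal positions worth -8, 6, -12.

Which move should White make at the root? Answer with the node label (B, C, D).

C

B (Black): min(6, -17, 9) = -17
C (Black): min(-7, 12, 9) = -7
D (Black): min(-8, 6, -12) = -12
Root (White): max(-17, -7, -12) = -7
White picks the child with the highest value: C (value -7).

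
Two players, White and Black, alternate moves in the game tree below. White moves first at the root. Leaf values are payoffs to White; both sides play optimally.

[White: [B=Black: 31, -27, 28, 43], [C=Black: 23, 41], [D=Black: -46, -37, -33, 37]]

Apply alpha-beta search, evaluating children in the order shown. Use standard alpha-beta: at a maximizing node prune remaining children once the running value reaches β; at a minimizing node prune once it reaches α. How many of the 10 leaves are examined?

B [α=-∞,β=+∞]: v=-27
C [α=-27,β=+∞]: v=23
D [α=23,β=+∞]: v=-46 after child 1 ≤ α → α-cutoff, skip 3
Root [α=-∞,β=+∞]: v=23
Leaves evaluated: 7 of 10.

7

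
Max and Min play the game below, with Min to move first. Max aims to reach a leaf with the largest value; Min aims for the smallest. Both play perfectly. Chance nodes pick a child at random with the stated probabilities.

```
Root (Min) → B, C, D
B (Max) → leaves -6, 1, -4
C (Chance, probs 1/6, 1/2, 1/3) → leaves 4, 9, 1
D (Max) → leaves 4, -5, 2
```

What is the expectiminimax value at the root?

1

B (Max): max(-6, 1, -4) = 1
C (Chance): 1/6·4 + 1/2·9 + 1/3·1 = 5.5
D (Max): max(4, -5, 2) = 4
Root (Min): min(1, 5.5, 4) = 1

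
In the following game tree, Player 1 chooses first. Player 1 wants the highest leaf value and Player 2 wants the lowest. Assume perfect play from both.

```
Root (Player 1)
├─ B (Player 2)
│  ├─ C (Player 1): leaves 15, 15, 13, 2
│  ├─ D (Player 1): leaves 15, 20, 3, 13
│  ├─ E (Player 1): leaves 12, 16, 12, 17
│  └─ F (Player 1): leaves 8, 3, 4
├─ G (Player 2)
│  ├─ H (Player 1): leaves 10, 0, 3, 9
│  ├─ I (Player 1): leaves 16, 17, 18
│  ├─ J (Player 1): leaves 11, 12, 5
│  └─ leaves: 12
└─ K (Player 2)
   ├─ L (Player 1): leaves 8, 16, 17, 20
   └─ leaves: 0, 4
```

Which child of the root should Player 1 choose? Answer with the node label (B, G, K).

C (Player 1): max(15, 15, 13, 2) = 15
D (Player 1): max(15, 20, 3, 13) = 20
E (Player 1): max(12, 16, 12, 17) = 17
F (Player 1): max(8, 3, 4) = 8
B (Player 2): min(15, 20, 17, 8) = 8
H (Player 1): max(10, 0, 3, 9) = 10
I (Player 1): max(16, 17, 18) = 18
J (Player 1): max(11, 12, 5) = 12
G (Player 2): min(10, 18, 12, 12) = 10
L (Player 1): max(8, 16, 17, 20) = 20
K (Player 2): min(20, 0, 4) = 0
Root (Player 1): max(8, 10, 0) = 10
Player 1 picks the child with the highest value: G (value 10).

G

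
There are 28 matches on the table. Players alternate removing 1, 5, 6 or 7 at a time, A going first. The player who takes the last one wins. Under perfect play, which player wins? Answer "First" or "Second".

Second

Positions where the player to move wins (W) vs loses (L):
i:   0  1  2  3  4  5  6  7  8  9 10 11 12 13 14 15 16 17 18 19 20 21 22 23 24 25 26 27 28
     L  W  L  W  L  W  W  W  W  W  W  W  L  W  L  W  L  W  W  W  W  W  W  W  L  W  L  W  L
Position 28 is L, so the second player wins.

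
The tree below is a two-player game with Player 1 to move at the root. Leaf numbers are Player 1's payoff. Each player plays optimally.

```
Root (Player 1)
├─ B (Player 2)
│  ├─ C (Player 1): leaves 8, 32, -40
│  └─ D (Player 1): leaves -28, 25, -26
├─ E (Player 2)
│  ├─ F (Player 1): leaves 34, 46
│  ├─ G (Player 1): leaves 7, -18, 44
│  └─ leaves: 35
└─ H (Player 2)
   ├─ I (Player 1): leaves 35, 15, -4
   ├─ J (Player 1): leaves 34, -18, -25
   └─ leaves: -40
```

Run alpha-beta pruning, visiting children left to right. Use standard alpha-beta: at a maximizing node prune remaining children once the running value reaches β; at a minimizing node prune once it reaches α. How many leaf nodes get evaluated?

C [α=-∞,β=+∞]: v=32
D [α=-∞,β=32]: v=25
B [α=-∞,β=+∞]: v=25
F [α=25,β=+∞]: v=46
G [α=25,β=46]: v=44
E [α=25,β=+∞]: v=35
I [α=35,β=+∞]: v=35
H [α=35,β=+∞]: v=35 after child 1 ≤ α → α-cutoff, skip 2
Root [α=-∞,β=+∞]: v=35
Leaves evaluated: 15 of 19.

15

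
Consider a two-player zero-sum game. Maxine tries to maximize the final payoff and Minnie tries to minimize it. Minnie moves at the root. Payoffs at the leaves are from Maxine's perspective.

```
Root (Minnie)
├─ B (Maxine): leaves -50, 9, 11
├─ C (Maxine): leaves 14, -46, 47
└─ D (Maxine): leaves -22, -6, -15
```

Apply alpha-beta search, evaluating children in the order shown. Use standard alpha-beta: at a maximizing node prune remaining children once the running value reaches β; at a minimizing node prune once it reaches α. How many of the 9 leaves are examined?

7

B [α=-∞,β=+∞]: v=11
C [α=-∞,β=11]: v=14 after child 1 ≥ β → β-cutoff, skip 2
D [α=-∞,β=11]: v=-6
Root [α=-∞,β=+∞]: v=-6
Leaves evaluated: 7 of 9.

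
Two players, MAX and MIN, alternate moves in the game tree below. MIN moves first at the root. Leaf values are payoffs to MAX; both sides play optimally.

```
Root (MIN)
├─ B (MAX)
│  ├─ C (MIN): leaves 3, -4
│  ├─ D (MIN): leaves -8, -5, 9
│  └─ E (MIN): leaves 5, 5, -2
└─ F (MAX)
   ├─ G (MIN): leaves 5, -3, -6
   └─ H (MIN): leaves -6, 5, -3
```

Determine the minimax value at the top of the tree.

C (MIN): min(3, -4) = -4
D (MIN): min(-8, -5, 9) = -8
E (MIN): min(5, 5, -2) = -2
B (MAX): max(-4, -8, -2) = -2
G (MIN): min(5, -3, -6) = -6
H (MIN): min(-6, 5, -3) = -6
F (MAX): max(-6, -6) = -6
Root (MIN): min(-2, -6) = -6

-6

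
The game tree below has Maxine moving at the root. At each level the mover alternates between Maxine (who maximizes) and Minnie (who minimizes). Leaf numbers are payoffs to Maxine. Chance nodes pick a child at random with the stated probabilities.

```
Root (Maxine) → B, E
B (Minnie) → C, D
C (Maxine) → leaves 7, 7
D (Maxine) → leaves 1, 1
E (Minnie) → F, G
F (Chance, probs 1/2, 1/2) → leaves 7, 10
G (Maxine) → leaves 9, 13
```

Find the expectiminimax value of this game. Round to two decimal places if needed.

C (Maxine): max(7, 7) = 7
D (Maxine): max(1, 1) = 1
B (Minnie): min(7, 1) = 1
F (Chance): 1/2·7 + 1/2·10 = 8.5
G (Maxine): max(9, 13) = 13
E (Minnie): min(8.5, 13) = 8.5
Root (Maxine): max(1, 8.5) = 8.5

8.5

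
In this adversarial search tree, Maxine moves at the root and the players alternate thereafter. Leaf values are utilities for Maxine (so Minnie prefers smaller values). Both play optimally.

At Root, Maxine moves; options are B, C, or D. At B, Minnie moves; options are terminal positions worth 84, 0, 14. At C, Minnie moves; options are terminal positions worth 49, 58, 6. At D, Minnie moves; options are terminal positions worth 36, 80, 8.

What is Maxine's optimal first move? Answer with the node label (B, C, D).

B (Minnie): min(84, 0, 14) = 0
C (Minnie): min(49, 58, 6) = 6
D (Minnie): min(36, 80, 8) = 8
Root (Maxine): max(0, 6, 8) = 8
Maxine picks the child with the highest value: D (value 8).

D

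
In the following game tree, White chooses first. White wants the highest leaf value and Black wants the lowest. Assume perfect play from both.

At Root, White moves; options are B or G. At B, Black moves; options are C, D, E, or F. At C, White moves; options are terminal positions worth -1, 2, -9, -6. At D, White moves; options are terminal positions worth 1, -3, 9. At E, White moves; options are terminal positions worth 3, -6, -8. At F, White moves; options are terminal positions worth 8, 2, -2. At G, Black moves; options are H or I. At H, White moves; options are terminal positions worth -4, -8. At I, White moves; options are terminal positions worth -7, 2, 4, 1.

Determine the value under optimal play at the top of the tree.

2

C (White): max(-1, 2, -9, -6) = 2
D (White): max(1, -3, 9) = 9
E (White): max(3, -6, -8) = 3
F (White): max(8, 2, -2) = 8
B (Black): min(2, 9, 3, 8) = 2
H (White): max(-4, -8) = -4
I (White): max(-7, 2, 4, 1) = 4
G (Black): min(-4, 4) = -4
Root (White): max(2, -4) = 2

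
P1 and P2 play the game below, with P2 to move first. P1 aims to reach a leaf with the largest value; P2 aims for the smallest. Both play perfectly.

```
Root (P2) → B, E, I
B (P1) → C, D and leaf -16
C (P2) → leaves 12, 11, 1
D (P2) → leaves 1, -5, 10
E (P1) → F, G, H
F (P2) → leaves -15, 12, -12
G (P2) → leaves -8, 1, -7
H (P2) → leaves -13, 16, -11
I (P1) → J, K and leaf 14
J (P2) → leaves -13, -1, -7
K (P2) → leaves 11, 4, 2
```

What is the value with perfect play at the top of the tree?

-8

C (P2): min(12, 11, 1) = 1
D (P2): min(1, -5, 10) = -5
B (P1): max(1, -5, -16) = 1
F (P2): min(-15, 12, -12) = -15
G (P2): min(-8, 1, -7) = -8
H (P2): min(-13, 16, -11) = -13
E (P1): max(-15, -8, -13) = -8
J (P2): min(-13, -1, -7) = -13
K (P2): min(11, 4, 2) = 2
I (P1): max(-13, 2, 14) = 14
Root (P2): min(1, -8, 14) = -8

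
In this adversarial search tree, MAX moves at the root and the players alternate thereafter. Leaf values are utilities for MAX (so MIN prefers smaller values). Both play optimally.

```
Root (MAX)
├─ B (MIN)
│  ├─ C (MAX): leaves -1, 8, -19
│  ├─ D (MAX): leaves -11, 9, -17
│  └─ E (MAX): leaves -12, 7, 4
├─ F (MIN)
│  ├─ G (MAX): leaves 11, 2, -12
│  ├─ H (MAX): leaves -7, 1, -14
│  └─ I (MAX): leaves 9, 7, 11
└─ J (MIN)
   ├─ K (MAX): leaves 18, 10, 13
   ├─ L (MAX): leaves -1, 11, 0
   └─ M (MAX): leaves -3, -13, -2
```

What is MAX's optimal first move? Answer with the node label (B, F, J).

B

C (MAX): max(-1, 8, -19) = 8
D (MAX): max(-11, 9, -17) = 9
E (MAX): max(-12, 7, 4) = 7
B (MIN): min(8, 9, 7) = 7
G (MAX): max(11, 2, -12) = 11
H (MAX): max(-7, 1, -14) = 1
I (MAX): max(9, 7, 11) = 11
F (MIN): min(11, 1, 11) = 1
K (MAX): max(18, 10, 13) = 18
L (MAX): max(-1, 11, 0) = 11
M (MAX): max(-3, -13, -2) = -2
J (MIN): min(18, 11, -2) = -2
Root (MAX): max(7, 1, -2) = 7
MAX picks the child with the highest value: B (value 7).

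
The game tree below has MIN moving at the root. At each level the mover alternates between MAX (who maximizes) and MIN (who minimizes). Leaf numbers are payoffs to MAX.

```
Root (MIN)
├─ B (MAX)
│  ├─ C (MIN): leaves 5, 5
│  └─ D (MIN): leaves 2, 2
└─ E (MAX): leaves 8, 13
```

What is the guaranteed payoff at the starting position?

C (MIN): min(5, 5) = 5
D (MIN): min(2, 2) = 2
B (MAX): max(5, 2) = 5
E (MAX): max(8, 13) = 13
Root (MIN): min(5, 13) = 5

5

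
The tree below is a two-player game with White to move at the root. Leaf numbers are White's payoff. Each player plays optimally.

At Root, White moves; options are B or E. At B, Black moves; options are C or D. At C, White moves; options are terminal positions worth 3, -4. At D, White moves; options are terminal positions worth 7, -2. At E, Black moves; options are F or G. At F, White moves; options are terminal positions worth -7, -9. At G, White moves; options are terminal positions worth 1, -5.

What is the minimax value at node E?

-7

F: max(-7, -9) = -7
G: max(1, -5) = 1
E: min(-7, 1) = -7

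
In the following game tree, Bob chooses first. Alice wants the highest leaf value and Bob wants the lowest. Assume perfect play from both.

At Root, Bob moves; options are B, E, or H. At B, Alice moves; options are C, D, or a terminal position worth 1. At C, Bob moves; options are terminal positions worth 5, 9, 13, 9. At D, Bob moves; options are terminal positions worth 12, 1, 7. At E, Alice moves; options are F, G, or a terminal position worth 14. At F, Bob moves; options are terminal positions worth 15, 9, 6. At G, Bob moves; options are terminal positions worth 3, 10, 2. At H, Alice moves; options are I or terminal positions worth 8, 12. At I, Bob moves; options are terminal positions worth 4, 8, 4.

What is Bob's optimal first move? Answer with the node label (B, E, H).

C (Bob): min(5, 9, 13, 9) = 5
D (Bob): min(12, 1, 7) = 1
B (Alice): max(5, 1, 1) = 5
F (Bob): min(15, 9, 6) = 6
G (Bob): min(3, 10, 2) = 2
E (Alice): max(6, 2, 14) = 14
I (Bob): min(4, 8, 4) = 4
H (Alice): max(4, 8, 12) = 12
Root (Bob): min(5, 14, 12) = 5
Bob picks the child with the lowest value: B (value 5).

B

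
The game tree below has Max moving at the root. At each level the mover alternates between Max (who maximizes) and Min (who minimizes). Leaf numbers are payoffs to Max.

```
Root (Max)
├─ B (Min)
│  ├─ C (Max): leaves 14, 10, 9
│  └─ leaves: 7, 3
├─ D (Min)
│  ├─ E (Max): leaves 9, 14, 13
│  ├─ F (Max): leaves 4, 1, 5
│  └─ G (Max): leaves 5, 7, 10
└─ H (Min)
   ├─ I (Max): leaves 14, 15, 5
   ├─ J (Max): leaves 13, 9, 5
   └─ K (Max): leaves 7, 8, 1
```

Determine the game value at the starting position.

C (Max): max(14, 10, 9) = 14
B (Min): min(14, 7, 3) = 3
E (Max): max(9, 14, 13) = 14
F (Max): max(4, 1, 5) = 5
G (Max): max(5, 7, 10) = 10
D (Min): min(14, 5, 10) = 5
I (Max): max(14, 15, 5) = 15
J (Max): max(13, 9, 5) = 13
K (Max): max(7, 8, 1) = 8
H (Min): min(15, 13, 8) = 8
Root (Max): max(3, 5, 8) = 8

8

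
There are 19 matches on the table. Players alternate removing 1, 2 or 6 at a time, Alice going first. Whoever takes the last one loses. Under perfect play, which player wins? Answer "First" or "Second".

i:   0  1  2  3  4  5  6  7  8  9 10 11 12 13 14 15 16 17 18 19
     W  L  W  W  L  W  W  W  L  W  W  L  W  W  W  L  W  W  L  W
Position 19 is W, so the first player wins.

First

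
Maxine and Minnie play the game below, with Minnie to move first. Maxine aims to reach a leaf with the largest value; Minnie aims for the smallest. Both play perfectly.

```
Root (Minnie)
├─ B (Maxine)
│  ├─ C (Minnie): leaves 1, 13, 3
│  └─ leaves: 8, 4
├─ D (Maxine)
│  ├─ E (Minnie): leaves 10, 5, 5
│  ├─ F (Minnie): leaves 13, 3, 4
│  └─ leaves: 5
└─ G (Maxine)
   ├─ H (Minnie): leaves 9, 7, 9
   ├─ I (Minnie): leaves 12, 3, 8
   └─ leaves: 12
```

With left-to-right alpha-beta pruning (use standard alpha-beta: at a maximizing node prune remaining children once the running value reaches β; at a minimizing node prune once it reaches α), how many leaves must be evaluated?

14

C [α=-∞,β=+∞]: v=1
B [α=-∞,β=+∞]: v=8
E [α=-∞,β=8]: v=5
F [α=5,β=8]: v=3 after child 2 ≤ α → α-cutoff, skip 1
D [α=-∞,β=8]: v=5
H [α=-∞,β=5]: v=7
G [α=-∞,β=5]: v=7 after child 1 ≥ β → β-cutoff, skip 2
Root [α=-∞,β=+∞]: v=5
Leaves evaluated: 14 of 19.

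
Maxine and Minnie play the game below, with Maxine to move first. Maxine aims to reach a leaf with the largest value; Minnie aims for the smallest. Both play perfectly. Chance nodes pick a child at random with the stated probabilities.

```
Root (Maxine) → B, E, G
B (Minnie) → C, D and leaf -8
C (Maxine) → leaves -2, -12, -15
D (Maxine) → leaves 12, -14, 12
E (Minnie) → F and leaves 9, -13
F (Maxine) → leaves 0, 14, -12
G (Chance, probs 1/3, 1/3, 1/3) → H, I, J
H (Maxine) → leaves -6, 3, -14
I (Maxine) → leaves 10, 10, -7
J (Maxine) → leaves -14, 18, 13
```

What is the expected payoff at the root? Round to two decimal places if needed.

10.33

C (Maxine): max(-2, -12, -15) = -2
D (Maxine): max(12, -14, 12) = 12
B (Minnie): min(-2, 12, -8) = -8
F (Maxine): max(0, 14, -12) = 14
E (Minnie): min(14, 9, -13) = -13
H (Maxine): max(-6, 3, -14) = 3
I (Maxine): max(10, 10, -7) = 10
J (Maxine): max(-14, 18, 13) = 18
G (Chance): 1/3·3 + 1/3·10 + 1/3·18 = 10.33
Root (Maxine): max(-8, -13, 10.33) = 10.33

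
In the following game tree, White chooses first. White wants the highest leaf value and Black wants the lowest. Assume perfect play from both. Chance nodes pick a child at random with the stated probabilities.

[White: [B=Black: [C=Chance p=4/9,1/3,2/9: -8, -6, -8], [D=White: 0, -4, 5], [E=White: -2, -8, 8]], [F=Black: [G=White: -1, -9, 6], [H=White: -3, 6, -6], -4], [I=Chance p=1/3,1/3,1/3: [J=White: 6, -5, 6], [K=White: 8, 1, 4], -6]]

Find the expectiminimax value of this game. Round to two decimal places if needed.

2.67

C (Chance): 4/9·-8 + 1/3·-6 + 2/9·-8 = -7.33
D (White): max(0, -4, 5) = 5
E (White): max(-2, -8, 8) = 8
B (Black): min(-7.33, 5, 8) = -7.33
G (White): max(-1, -9, 6) = 6
H (White): max(-3, 6, -6) = 6
F (Black): min(6, 6, -4) = -4
J (White): max(6, -5, 6) = 6
K (White): max(8, 1, 4) = 8
I (Chance): 1/3·6 + 1/3·8 + 1/3·-6 = 2.67
Root (White): max(-7.33, -4, 2.67) = 2.67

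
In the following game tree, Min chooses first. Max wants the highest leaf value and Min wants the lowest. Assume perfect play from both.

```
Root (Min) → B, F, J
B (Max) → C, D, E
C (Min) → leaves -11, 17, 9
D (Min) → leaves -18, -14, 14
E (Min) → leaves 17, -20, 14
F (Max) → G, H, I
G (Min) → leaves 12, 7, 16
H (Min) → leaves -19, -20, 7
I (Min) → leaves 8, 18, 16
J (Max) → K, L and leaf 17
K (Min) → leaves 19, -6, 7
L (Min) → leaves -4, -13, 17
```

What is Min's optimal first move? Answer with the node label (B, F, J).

C (Min): min(-11, 17, 9) = -11
D (Min): min(-18, -14, 14) = -18
E (Min): min(17, -20, 14) = -20
B (Max): max(-11, -18, -20) = -11
G (Min): min(12, 7, 16) = 7
H (Min): min(-19, -20, 7) = -20
I (Min): min(8, 18, 16) = 8
F (Max): max(7, -20, 8) = 8
K (Min): min(19, -6, 7) = -6
L (Min): min(-4, -13, 17) = -13
J (Max): max(-6, -13, 17) = 17
Root (Min): min(-11, 8, 17) = -11
Min picks the child with the lowest value: B (value -11).

B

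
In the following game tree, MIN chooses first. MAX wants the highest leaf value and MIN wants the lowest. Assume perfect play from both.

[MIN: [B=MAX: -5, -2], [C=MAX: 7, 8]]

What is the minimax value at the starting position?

B (MAX): max(-5, -2) = -2
C (MAX): max(7, 8) = 8
Root (MIN): min(-2, 8) = -2

-2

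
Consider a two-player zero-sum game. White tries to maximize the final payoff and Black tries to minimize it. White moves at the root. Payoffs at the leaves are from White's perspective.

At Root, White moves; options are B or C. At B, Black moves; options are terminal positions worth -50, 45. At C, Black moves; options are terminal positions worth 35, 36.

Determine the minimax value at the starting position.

B (Black): min(-50, 45) = -50
C (Black): min(35, 36) = 35
Root (White): max(-50, 35) = 35

35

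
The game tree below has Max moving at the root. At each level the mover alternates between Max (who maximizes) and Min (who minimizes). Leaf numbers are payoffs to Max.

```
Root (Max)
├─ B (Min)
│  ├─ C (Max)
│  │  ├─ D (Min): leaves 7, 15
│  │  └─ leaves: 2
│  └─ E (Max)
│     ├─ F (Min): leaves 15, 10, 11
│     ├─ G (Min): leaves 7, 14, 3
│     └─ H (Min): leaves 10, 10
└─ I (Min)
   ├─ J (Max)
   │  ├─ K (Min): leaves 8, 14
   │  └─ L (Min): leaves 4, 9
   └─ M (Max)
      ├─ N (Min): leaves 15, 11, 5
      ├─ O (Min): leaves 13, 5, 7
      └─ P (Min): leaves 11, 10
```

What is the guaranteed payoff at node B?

D: min(7, 15) = 7
C: max(7, 2) = 7
F: min(15, 10, 11) = 10
G: min(7, 14, 3) = 3
H: min(10, 10) = 10
E: max(10, 3, 10) = 10
B: min(7, 10) = 7

7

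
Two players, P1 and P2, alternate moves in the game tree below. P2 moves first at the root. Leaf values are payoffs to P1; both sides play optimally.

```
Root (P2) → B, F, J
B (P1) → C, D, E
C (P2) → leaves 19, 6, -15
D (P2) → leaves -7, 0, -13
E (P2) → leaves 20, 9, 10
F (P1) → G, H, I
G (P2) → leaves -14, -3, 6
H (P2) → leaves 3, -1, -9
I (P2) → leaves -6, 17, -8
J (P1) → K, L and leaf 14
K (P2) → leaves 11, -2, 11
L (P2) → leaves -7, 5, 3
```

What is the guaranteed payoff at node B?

C: min(19, 6, -15) = -15
D: min(-7, 0, -13) = -13
E: min(20, 9, 10) = 9
B: max(-15, -13, 9) = 9

9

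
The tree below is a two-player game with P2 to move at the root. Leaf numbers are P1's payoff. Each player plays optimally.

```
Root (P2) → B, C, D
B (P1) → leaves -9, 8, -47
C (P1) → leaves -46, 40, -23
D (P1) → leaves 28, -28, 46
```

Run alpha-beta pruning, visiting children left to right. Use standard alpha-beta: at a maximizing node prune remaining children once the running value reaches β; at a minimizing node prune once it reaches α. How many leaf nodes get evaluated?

B [α=-∞,β=+∞]: v=8
C [α=-∞,β=8]: v=40 after child 2 ≥ β → β-cutoff, skip 1
D [α=-∞,β=8]: v=28 after child 1 ≥ β → β-cutoff, skip 2
Root [α=-∞,β=+∞]: v=8
Leaves evaluated: 6 of 9.

6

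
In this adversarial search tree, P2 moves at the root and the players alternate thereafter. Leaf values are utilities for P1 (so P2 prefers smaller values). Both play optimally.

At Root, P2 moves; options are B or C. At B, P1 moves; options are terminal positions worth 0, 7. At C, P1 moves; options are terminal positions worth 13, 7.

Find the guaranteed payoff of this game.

7

B (P1): max(0, 7) = 7
C (P1): max(13, 7) = 13
Root (P2): min(7, 13) = 7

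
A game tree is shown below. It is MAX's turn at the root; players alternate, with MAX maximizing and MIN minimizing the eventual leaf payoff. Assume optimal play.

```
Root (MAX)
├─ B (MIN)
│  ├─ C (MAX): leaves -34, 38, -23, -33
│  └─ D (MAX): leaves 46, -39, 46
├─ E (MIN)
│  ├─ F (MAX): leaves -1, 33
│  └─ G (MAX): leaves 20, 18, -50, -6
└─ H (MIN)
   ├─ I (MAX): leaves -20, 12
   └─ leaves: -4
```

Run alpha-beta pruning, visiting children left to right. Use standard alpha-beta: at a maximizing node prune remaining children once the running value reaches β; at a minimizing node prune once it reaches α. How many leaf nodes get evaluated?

C [α=-∞,β=+∞]: v=38
D [α=-∞,β=38]: v=46 after child 1 ≥ β → β-cutoff, skip 2
B [α=-∞,β=+∞]: v=38
F [α=38,β=+∞]: v=33
E [α=38,β=+∞]: v=33 after child 1 ≤ α → α-cutoff, skip 1
I [α=38,β=+∞]: v=12
H [α=38,β=+∞]: v=12 after child 1 ≤ α → α-cutoff, skip 1
Root [α=-∞,β=+∞]: v=38
Leaves evaluated: 9 of 16.

9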